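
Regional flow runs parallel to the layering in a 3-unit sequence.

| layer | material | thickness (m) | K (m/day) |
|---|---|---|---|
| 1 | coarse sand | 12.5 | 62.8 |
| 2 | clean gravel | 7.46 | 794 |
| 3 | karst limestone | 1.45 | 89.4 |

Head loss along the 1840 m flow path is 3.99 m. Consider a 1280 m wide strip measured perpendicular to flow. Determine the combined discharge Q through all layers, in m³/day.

Flow is parallel to layering, so each bed carries its own Darcy discharge and the transmissivities add.
Σ(K_i·b_i) = 62.8×12.5 + 794×7.46 + 89.4×1.45 = 6838 m²/day.
Hydraulic gradient i = Δh / L = 3.99 / 1840 = 0.002168.
Q = Σ(K_i·b_i) · W · i = 6838 × 1280 × 0.002168 = 18980 m³/day.

19000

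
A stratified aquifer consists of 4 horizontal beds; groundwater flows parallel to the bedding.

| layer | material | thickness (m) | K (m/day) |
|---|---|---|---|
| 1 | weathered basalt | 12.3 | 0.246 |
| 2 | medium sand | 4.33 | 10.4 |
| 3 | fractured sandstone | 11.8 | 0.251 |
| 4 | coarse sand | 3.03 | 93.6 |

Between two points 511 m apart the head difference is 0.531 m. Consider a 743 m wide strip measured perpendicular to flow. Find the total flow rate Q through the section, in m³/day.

258

Flow is parallel to layering, so each bed carries its own Darcy discharge and the transmissivities add.
Σ(K_i·b_i) = 0.246×12.3 + 10.4×4.33 + 0.251×11.8 + 93.6×3.03 = 334.6 m²/day.
Hydraulic gradient i = Δh / L = 0.531 / 511 = 0.001039.
Q = Σ(K_i·b_i) · W · i = 334.6 × 743 × 0.001039 = 258.4 m³/day.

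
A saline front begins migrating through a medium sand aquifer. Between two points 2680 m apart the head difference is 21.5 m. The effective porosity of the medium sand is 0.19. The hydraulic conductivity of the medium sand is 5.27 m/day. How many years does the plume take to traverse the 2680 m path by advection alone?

Hydraulic gradient i = Δh / L = 21.5 / 2680 = 0.008022.
Darcy flux q = K · i = 5.270 × 0.008022 = 0.04228 m/day.
Seepage velocity v = q / n_e = 0.04228 / 0.19 = 0.2225 m/day.
Travel time t = L / v = 2680 / 0.2225 = 12044 days = 32.97 years.

33.0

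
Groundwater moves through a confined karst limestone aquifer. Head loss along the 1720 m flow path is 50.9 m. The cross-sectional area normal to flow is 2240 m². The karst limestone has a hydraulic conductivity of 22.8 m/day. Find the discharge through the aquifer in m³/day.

Hydraulic gradient i = Δh / L = 50.9 / 1720 = 0.02959.
Darcy's law: Q = K · A · i = 22.80 × 2240 × 0.02959 = 1511 m³/day.

1510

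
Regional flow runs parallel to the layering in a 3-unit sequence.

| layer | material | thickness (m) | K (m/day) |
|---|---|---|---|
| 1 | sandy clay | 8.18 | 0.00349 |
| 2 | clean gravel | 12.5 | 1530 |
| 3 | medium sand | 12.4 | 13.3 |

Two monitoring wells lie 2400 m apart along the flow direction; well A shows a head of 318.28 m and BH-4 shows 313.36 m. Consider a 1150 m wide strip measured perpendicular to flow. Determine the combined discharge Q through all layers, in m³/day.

45500

Flow is parallel to layering, so each bed carries its own Darcy discharge and the transmissivities add.
Σ(K_i·b_i) = 0.00349×8.18 + 1530×12.5 + 13.3×12.4 = 19290 m²/day.
Hydraulic gradient i = (318.28 − 313.36) / 2400 = 4.92 / 2400 = 0.002050.
Q = Σ(K_i·b_i) · W · i = 19290 × 1150 × 0.002050 = 45476 m³/day.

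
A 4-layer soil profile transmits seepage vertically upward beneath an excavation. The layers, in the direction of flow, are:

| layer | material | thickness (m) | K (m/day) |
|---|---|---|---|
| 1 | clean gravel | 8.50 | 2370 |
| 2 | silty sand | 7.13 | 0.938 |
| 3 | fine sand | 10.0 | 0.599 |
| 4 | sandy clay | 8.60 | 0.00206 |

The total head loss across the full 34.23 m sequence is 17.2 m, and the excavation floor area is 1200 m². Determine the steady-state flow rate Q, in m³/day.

Flow is perpendicular to layering, so the layers act in series and the equivalent K is the thickness-weighted harmonic mean.
Total thickness L = 8.50 + 7.13 + 10.0 + 8.60 = 34.23 m.
Σ(b_i/K_i) = 8.50/2370 + 7.13/0.938 + 10.0/0.599 + 8.60/0.00206 = 4199 d.
K_eq = L / Σ(b_i/K_i) = 34.23 / 4199 = 0.008152 m/day.
Q = K_eq · A · (Δh/L) = 0.008152 × 1200 × (17.2/34.23) = 4.915 m³/day.

4.92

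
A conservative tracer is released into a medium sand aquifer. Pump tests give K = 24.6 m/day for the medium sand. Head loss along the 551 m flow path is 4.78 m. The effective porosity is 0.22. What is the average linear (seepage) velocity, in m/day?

0.970

Hydraulic gradient i = Δh / L = 4.78 / 551 = 0.008675.
Darcy flux q = K · i = 24.60 × 0.008675 = 0.2134 m/day.
Seepage velocity v = q / n_e = 0.2134 / 0.22 = 0.9700 m/day.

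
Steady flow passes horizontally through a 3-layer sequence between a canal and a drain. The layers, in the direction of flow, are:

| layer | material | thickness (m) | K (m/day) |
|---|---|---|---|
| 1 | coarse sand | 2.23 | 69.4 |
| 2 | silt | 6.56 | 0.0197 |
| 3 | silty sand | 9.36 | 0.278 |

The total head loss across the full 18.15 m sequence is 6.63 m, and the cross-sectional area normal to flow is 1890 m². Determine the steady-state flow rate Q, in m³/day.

Flow is perpendicular to layering, so the layers act in series and the equivalent K is the thickness-weighted harmonic mean.
Total thickness L = 2.23 + 6.56 + 9.36 = 18.15 m.
Σ(b_i/K_i) = 2.23/69.4 + 6.56/0.0197 + 9.36/0.278 = 366.7 d.
K_eq = L / Σ(b_i/K_i) = 18.15 / 366.7 = 0.04950 m/day.
Q = K_eq · A · (Δh/L) = 0.04950 × 1890 × (6.63/18.15) = 34.17 m³/day.

34.2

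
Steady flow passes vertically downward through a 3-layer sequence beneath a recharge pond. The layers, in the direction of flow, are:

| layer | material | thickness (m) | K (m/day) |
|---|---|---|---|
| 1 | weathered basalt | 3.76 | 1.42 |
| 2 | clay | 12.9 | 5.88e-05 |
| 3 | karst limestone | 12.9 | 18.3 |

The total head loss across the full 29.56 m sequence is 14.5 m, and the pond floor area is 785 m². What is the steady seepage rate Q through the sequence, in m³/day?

0.0519

Flow is perpendicular to layering, so the layers act in series and the equivalent K is the thickness-weighted harmonic mean.
Total thickness L = 3.76 + 12.9 + 12.9 = 29.56 m.
Σ(b_i/K_i) = 3.76/1.42 + 12.9/5.88e-05 + 12.9/18.3 = 2.194e+05 d.
K_eq = L / Σ(b_i/K_i) = 29.56 / 2.194e+05 = 0.0001347 m/day.
Q = K_eq · A · (Δh/L) = 0.0001347 × 785 × (14.5/29.56) = 0.05188 m³/day.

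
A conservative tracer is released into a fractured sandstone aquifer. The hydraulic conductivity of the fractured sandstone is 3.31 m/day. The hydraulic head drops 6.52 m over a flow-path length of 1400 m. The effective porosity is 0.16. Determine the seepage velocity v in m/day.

Hydraulic gradient i = Δh / L = 6.52 / 1400 = 0.004657.
Darcy flux q = K · i = 3.310 × 0.004657 = 0.01542 m/day.
Seepage velocity v = q / n_e = 0.01542 / 0.16 = 0.09634 m/day.

0.0963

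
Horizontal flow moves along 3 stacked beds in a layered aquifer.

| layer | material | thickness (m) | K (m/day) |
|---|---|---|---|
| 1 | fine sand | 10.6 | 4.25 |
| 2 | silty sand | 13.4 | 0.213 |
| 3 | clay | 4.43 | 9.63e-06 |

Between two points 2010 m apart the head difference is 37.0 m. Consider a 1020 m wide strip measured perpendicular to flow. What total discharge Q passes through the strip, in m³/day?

Flow is parallel to layering, so each bed carries its own Darcy discharge and the transmissivities add.
Σ(K_i·b_i) = 4.25×10.6 + 0.213×13.4 + 9.63e-06×4.43 = 47.90 m²/day.
Hydraulic gradient i = Δh / L = 37.0 / 2010 = 0.01841.
Q = Σ(K_i·b_i) · W · i = 47.90 × 1020 × 0.01841 = 899.5 m³/day.

899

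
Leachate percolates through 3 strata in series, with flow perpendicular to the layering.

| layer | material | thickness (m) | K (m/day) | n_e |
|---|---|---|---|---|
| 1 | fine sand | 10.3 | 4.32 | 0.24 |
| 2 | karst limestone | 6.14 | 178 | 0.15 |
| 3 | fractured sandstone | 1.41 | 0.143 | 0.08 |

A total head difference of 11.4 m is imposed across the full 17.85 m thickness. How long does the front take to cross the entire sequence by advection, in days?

With flow normal to the layers, continuity requires the same specific discharge q through every layer.
Σ(b_i/K_i) = 10.3/4.32 + 6.14/178 + 1.41/0.143 = 12.28 d.
q = Δh / Σ(b_i/K_i) = 11.4 / 12.28 = 0.9284 m/day.
In each layer the seepage velocity is v_i = q/n_i, so the layer transit time is t_i = b_i·n_i / q:
  layer 1 (fine sand): t_1 = 10.3 × 0.24 / 0.9284 = 2.663 d
  layer 2 (karst limestone): t_2 = 6.14 × 0.15 / 0.9284 = 0.9920 d
  layer 3 (fractured sandstone): t_3 = 1.41 × 0.08 / 0.9284 = 0.1215 d
Total t = Σ t_i = 3.776 days.

3.78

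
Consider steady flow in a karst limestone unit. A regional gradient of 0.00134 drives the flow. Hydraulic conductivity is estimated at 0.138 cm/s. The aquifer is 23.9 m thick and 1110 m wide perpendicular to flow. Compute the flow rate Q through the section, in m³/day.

4240

Convert K: 0.138 cm/s × 864 = 119.2 m/day.
Cross-sectional area A = 1110 × 23.9 = 26529 m².
Hydraulic gradient i = 0.00134.
Darcy's law: Q = K · A · i = 119.2 × 26529 × 0.001340 = 4239 m³/day.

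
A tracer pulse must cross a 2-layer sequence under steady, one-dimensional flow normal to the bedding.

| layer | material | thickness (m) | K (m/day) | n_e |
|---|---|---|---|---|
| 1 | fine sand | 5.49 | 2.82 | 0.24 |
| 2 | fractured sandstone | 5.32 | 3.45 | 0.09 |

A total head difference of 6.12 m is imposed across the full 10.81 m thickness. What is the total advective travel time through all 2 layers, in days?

1.02

With flow normal to the layers, continuity requires the same specific discharge q through every layer.
Σ(b_i/K_i) = 5.49/2.82 + 5.32/3.45 = 3.489 d.
q = Δh / Σ(b_i/K_i) = 6.12 / 3.489 = 1.754 m/day.
In each layer the seepage velocity is v_i = q/n_i, so the layer transit time is t_i = b_i·n_i / q:
  layer 1 (fine sand): t_1 = 5.49 × 0.24 / 1.754 = 0.7511 d
  layer 2 (fractured sandstone): t_2 = 5.32 × 0.09 / 1.754 = 0.2730 d
Total t = Σ t_i = 1.024 days.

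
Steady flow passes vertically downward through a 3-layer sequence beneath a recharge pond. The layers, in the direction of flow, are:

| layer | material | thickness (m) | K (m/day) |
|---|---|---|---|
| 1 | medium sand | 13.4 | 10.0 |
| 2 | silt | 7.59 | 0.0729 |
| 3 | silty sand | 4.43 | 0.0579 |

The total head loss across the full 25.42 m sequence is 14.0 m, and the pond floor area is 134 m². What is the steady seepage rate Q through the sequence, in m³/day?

10.3

Flow is perpendicular to layering, so the layers act in series and the equivalent K is the thickness-weighted harmonic mean.
Total thickness L = 13.4 + 7.59 + 4.43 = 25.42 m.
Σ(b_i/K_i) = 13.4/10.0 + 7.59/0.0729 + 4.43/0.0579 = 182.0 d.
K_eq = L / Σ(b_i/K_i) = 25.42 / 182.0 = 0.1397 m/day.
Q = K_eq · A · (Δh/L) = 0.1397 × 134 × (14.0/25.42) = 10.31 m³/day.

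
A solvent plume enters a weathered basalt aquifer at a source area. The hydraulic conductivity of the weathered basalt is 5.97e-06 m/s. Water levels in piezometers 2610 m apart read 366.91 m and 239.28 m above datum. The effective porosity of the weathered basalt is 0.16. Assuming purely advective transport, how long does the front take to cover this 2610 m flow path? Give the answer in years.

Convert K: 5.97e-06 m/s × 86400 = 0.5158 m/day.
Hydraulic gradient i = (366.91 − 239.28) / 2610 = 127.63 / 2610 = 0.04890.
Darcy flux q = K · i = 0.5158 × 0.04890 = 0.02522 m/day.
Seepage velocity v = q / n_e = 0.02522 / 0.16 = 0.1576 m/day.
Travel time t = L / v = 2610 / 0.1576 = 16556 days = 45.33 years.

45.3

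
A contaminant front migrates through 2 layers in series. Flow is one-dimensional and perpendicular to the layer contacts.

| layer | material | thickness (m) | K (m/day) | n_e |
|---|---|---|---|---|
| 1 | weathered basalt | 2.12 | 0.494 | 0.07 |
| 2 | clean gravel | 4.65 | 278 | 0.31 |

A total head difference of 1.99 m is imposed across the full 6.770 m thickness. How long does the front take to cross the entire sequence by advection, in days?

3.44

With flow normal to the layers, continuity requires the same specific discharge q through every layer.
Σ(b_i/K_i) = 2.12/0.494 + 4.65/278 = 4.308 d.
q = Δh / Σ(b_i/K_i) = 1.99 / 4.308 = 0.4619 m/day.
In each layer the seepage velocity is v_i = q/n_i, so the layer transit time is t_i = b_i·n_i / q:
  layer 1 (weathered basalt): t_1 = 2.12 × 0.07 / 0.4619 = 0.3213 d
  layer 2 (clean gravel): t_2 = 4.65 × 0.31 / 0.4619 = 3.121 d
Total t = Σ t_i = 3.442 days.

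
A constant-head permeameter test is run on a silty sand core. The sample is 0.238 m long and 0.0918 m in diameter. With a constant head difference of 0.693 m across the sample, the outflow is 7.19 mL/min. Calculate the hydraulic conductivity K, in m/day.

0.537

Cross-sectional area A = π·(d/2)² = π × (0.0918/2)² = 0.006619 m².
Convert discharge: 7.19 mL/min = 1.198e-07 m³/s.
Darcy's law rearranged: K = Q·L / (A·Δh) = 1.198e-07 × 0.238 / (0.006619 × 0.693) = 6.218e-06 m/s = 0.5372 m/day.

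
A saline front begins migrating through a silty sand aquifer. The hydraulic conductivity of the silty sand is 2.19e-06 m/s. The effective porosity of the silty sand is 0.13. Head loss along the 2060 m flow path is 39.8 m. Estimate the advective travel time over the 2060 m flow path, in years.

201

Convert K: 2.19e-06 m/s × 86400 = 0.1892 m/day.
Hydraulic gradient i = Δh / L = 39.8 / 2060 = 0.01932.
Darcy flux q = K · i = 0.1892 × 0.01932 = 0.003656 m/day.
Seepage velocity v = q / n_e = 0.003656 / 0.13 = 0.02812 m/day.
Travel time t = L / v = 2060 / 0.02812 = 73255 days = 200.6 years.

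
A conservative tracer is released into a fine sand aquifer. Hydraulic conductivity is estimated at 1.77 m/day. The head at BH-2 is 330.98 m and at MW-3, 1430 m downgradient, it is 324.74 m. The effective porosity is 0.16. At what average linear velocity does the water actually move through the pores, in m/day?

Hydraulic gradient i = (330.98 − 324.74) / 1430 = 6.24 / 1430 = 0.004364.
Darcy flux q = K · i = 1.770 × 0.004364 = 0.007724 m/day.
Seepage velocity v = q / n_e = 0.007724 / 0.16 = 0.04827 m/day.

0.0483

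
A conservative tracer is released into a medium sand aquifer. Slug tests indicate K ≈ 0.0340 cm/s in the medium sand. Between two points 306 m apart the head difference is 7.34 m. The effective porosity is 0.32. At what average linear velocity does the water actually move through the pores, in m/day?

2.20

Convert K: 0.0340 cm/s × 864 = 29.38 m/day.
Hydraulic gradient i = Δh / L = 7.34 / 306 = 0.02399.
Darcy flux q = K · i = 29.38 × 0.02399 = 0.7046 m/day.
Seepage velocity v = q / n_e = 0.7046 / 0.32 = 2.202 m/day.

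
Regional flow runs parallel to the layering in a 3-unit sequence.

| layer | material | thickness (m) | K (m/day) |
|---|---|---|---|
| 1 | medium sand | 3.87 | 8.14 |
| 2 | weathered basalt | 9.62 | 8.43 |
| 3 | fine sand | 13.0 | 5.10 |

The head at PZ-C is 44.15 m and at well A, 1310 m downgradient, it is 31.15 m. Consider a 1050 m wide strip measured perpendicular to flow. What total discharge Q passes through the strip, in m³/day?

Flow is parallel to layering, so each bed carries its own Darcy discharge and the transmissivities add.
Σ(K_i·b_i) = 8.14×3.87 + 8.43×9.62 + 5.10×13.0 = 178.9 m²/day.
Hydraulic gradient i = (44.15 − 31.15) / 1310 = 13 / 1310 = 0.009924.
Q = Σ(K_i·b_i) · W · i = 178.9 × 1050 × 0.009924 = 1864 m³/day.

1860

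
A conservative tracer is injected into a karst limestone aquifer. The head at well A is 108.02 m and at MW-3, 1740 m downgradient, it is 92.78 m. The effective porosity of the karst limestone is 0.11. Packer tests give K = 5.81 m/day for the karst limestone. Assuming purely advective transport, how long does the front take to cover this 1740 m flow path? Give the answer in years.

Hydraulic gradient i = (108.02 − 92.78) / 1740 = 15.24 / 1740 = 0.008759.
Darcy flux q = K · i = 5.810 × 0.008759 = 0.05089 m/day.
Seepage velocity v = q / n_e = 0.05089 / 0.11 = 0.4626 m/day.
Travel time t = L / v = 1740 / 0.4626 = 3761 days = 10.30 years.

10.3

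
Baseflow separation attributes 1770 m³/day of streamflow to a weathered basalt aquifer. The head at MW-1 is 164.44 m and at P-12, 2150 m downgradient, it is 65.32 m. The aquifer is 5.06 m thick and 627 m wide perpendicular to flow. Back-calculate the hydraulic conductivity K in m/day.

Cross-sectional area A = 627 × 5.06 = 3173 m².
Hydraulic gradient i = (164.44 − 65.32) / 2150 = 99.12 / 2150 = 0.04610.
From Q = K·A·i, K = Q / (A·i) = 1770 / (3173 × 0.04610) = 12.10 m/day.

12.1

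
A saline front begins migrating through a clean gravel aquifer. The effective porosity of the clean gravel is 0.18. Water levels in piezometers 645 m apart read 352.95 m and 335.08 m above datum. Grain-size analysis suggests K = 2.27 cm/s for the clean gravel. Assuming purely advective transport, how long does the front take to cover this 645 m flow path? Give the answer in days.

2.14

Convert K: 2.27 cm/s × 864 = 1961 m/day.
Hydraulic gradient i = (352.95 − 335.08) / 645 = 17.87 / 645 = 0.02771.
Darcy flux q = K · i = 1961 × 0.02771 = 54.34 m/day.
Seepage velocity v = q / n_e = 54.34 / 0.18 = 301.9 m/day.
Travel time t = L / v = 645 / 301.9 = 2.137 days.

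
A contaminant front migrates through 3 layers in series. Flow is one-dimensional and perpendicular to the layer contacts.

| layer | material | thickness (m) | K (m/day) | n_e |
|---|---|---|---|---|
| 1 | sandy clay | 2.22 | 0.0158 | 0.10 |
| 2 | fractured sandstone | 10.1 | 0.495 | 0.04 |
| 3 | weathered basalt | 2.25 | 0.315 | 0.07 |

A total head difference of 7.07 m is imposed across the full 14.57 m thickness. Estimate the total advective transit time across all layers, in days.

With flow normal to the layers, continuity requires the same specific discharge q through every layer.
Σ(b_i/K_i) = 2.22/0.0158 + 10.1/0.495 + 2.25/0.315 = 168.1 d.
q = Δh / Σ(b_i/K_i) = 7.07 / 168.1 = 0.04207 m/day.
In each layer the seepage velocity is v_i = q/n_i, so the layer transit time is t_i = b_i·n_i / q:
  layer 1 (sandy clay): t_1 = 2.22 × 0.10 / 0.04207 = 5.277 d
  layer 2 (fractured sandstone): t_2 = 10.1 × 0.04 / 0.04207 = 9.603 d
  layer 3 (weathered basalt): t_3 = 2.25 × 0.07 / 0.04207 = 3.744 d
Total t = Σ t_i = 18.62 days.

18.6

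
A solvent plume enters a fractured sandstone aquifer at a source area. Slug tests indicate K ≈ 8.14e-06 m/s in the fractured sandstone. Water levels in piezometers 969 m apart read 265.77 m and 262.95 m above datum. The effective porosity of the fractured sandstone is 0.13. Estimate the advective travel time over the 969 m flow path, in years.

Convert K: 8.14e-06 m/s × 86400 = 0.7033 m/day.
Hydraulic gradient i = (265.77 − 262.95) / 969 = 2.82 / 969 = 0.002910.
Darcy flux q = K · i = 0.7033 × 0.002910 = 0.002047 m/day.
Seepage velocity v = q / n_e = 0.002047 / 0.13 = 0.01574 m/day.
Travel time t = L / v = 969 / 0.01574 = 61547 days = 168.5 years.

169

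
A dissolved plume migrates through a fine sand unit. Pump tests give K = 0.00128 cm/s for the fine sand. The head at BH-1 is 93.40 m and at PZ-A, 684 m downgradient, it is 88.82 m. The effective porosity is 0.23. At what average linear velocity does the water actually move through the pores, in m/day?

0.0322

Convert K: 0.00128 cm/s × 864 = 1.106 m/day.
Hydraulic gradient i = (93.40 − 88.82) / 684 = 4.58 / 684 = 0.006696.
Darcy flux q = K · i = 1.106 × 0.006696 = 0.007405 m/day.
Seepage velocity v = q / n_e = 0.007405 / 0.23 = 0.03220 m/day.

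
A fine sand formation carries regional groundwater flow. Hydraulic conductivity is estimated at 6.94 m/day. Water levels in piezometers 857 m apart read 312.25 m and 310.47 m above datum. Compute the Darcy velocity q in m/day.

Hydraulic gradient i = (312.25 − 310.47) / 857 = 1.78 / 857 = 0.002077.
Specific discharge q = K · i = 6.940 × 0.002077 = 0.01441 m/day.

0.0144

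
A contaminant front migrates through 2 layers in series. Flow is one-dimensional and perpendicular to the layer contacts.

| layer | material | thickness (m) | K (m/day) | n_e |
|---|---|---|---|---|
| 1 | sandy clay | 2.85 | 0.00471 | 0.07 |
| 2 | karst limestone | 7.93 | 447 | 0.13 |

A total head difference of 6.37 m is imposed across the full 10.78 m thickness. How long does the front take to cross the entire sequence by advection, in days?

117

With flow normal to the layers, continuity requires the same specific discharge q through every layer.
Σ(b_i/K_i) = 2.85/0.00471 + 7.93/447 = 605.1 d.
q = Δh / Σ(b_i/K_i) = 6.37 / 605.1 = 0.01053 m/day.
In each layer the seepage velocity is v_i = q/n_i, so the layer transit time is t_i = b_i·n_i / q:
  layer 1 (sandy clay): t_1 = 2.85 × 0.07 / 0.01053 = 18.95 d
  layer 2 (karst limestone): t_2 = 7.93 × 0.13 / 0.01053 = 97.93 d
Total t = Σ t_i = 116.9 days.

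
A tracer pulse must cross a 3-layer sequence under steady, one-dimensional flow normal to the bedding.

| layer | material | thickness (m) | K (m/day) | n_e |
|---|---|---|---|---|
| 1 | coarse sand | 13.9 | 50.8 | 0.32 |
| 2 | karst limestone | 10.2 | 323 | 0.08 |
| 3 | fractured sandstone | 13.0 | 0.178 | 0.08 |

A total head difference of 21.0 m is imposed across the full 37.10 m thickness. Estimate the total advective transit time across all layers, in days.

With flow normal to the layers, continuity requires the same specific discharge q through every layer.
Σ(b_i/K_i) = 13.9/50.8 + 10.2/323 + 13.0/0.178 = 73.34 d.
q = Δh / Σ(b_i/K_i) = 21.0 / 73.34 = 0.2863 m/day.
In each layer the seepage velocity is v_i = q/n_i, so the layer transit time is t_i = b_i·n_i / q:
  layer 1 (coarse sand): t_1 = 13.9 × 0.32 / 0.2863 = 15.53 d
  layer 2 (karst limestone): t_2 = 10.2 × 0.08 / 0.2863 = 2.850 d
  layer 3 (fractured sandstone): t_3 = 13.0 × 0.08 / 0.2863 = 3.632 d
Total t = Σ t_i = 22.02 days.

22.0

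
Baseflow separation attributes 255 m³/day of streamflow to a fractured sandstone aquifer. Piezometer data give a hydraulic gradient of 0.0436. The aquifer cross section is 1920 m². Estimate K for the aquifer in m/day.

3.05

Hydraulic gradient i = 0.0436.
From Q = K·A·i, K = Q / (A·i) = 255 / (1920 × 0.04360) = 3.046 m/day.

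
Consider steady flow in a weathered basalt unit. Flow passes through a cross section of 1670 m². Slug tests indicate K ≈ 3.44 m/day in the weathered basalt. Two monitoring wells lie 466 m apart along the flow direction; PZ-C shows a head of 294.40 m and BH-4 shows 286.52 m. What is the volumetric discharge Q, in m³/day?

Hydraulic gradient i = (294.40 − 286.52) / 466 = 7.88 / 466 = 0.01691.
Darcy's law: Q = K · A · i = 3.440 × 1670 × 0.01691 = 97.14 m³/day.

97.1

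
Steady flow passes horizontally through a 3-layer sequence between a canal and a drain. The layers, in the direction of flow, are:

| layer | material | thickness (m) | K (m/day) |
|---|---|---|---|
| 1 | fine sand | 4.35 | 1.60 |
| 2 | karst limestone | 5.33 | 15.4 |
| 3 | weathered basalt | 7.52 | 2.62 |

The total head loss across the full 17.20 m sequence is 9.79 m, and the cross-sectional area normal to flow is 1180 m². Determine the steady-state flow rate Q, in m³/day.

1950

Flow is perpendicular to layering, so the layers act in series and the equivalent K is the thickness-weighted harmonic mean.
Total thickness L = 4.35 + 5.33 + 7.52 = 17.20 m.
Σ(b_i/K_i) = 4.35/1.60 + 5.33/15.4 + 7.52/2.62 = 5.935 d.
K_eq = L / Σ(b_i/K_i) = 17.20 / 5.935 = 2.898 m/day.
Q = K_eq · A · (Δh/L) = 2.898 × 1180 × (9.79/17.20) = 1946 m³/day.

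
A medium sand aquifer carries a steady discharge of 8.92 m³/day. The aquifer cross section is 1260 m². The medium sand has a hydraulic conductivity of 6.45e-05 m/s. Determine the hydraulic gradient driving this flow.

0.00127

Convert K: 6.45e-05 m/s × 86400 = 5.573 m/day.
From Q = K·A·i, i = Q / (K·A) = 8.92 / (5.573 × 1260) = 0.001270.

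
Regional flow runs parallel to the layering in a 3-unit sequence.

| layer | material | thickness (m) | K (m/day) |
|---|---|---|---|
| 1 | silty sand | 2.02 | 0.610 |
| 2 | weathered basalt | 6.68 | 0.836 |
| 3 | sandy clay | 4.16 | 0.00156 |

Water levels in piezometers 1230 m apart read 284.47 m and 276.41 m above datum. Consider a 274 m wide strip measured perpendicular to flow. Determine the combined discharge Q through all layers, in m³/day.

Flow is parallel to layering, so each bed carries its own Darcy discharge and the transmissivities add.
Σ(K_i·b_i) = 0.610×2.02 + 0.836×6.68 + 0.00156×4.16 = 6.823 m²/day.
Hydraulic gradient i = (284.47 − 276.41) / 1230 = 8.06 / 1230 = 0.006553.
Q = Σ(K_i·b_i) · W · i = 6.823 × 274 × 0.006553 = 12.25 m³/day.

12.3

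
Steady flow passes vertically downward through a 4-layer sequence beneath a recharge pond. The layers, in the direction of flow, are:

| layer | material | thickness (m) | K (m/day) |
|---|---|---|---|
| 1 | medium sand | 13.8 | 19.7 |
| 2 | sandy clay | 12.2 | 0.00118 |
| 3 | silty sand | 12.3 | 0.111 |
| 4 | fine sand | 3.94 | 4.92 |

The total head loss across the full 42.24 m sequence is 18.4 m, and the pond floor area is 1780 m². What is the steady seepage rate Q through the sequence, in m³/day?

Flow is perpendicular to layering, so the layers act in series and the equivalent K is the thickness-weighted harmonic mean.
Total thickness L = 13.8 + 12.2 + 12.3 + 3.94 = 42.24 m.
Σ(b_i/K_i) = 13.8/19.7 + 12.2/0.00118 + 12.3/0.111 + 3.94/4.92 = 10451 d.
K_eq = L / Σ(b_i/K_i) = 42.24 / 10451 = 0.004042 m/day.
Q = K_eq · A · (Δh/L) = 0.004042 × 1780 × (18.4/42.24) = 3.134 m³/day.

3.13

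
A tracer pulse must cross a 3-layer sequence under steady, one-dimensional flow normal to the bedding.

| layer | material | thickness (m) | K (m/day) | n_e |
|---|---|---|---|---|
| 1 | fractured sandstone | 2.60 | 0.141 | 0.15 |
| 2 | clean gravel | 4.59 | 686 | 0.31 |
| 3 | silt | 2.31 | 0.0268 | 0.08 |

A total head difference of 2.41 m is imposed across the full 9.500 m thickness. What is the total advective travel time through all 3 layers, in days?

86.7

With flow normal to the layers, continuity requires the same specific discharge q through every layer.
Σ(b_i/K_i) = 2.60/0.141 + 4.59/686 + 2.31/0.0268 = 104.6 d.
q = Δh / Σ(b_i/K_i) = 2.41 / 104.6 = 0.02303 m/day.
In each layer the seepage velocity is v_i = q/n_i, so the layer transit time is t_i = b_i·n_i / q:
  layer 1 (fractured sandstone): t_1 = 2.60 × 0.15 / 0.02303 = 16.93 d
  layer 2 (clean gravel): t_2 = 4.59 × 0.31 / 0.02303 = 61.78 d
  layer 3 (silt): t_3 = 2.31 × 0.08 / 0.02303 = 8.024 d
Total t = Σ t_i = 86.74 days.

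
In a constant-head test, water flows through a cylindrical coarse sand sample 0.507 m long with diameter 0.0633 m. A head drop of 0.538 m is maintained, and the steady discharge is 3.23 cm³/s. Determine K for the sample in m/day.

Cross-sectional area A = π·(d/2)² = π × (0.0633/2)² = 0.003147 m².
Convert discharge: 3.23 cm³/s = 3.230e-06 m³/s.
Darcy's law rearranged: K = Q·L / (A·Δh) = 3.230e-06 × 0.507 / (0.003147 × 0.538) = 0.0009672 m/s = 83.57 m/day.

83.6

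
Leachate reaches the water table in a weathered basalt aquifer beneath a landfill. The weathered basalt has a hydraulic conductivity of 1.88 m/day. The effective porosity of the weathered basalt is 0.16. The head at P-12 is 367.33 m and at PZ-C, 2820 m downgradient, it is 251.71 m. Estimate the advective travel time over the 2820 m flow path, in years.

Hydraulic gradient i = (367.33 − 251.71) / 2820 = 115.62 / 2820 = 0.04100.
Darcy flux q = K · i = 1.880 × 0.04100 = 0.07708 m/day.
Seepage velocity v = q / n_e = 0.07708 / 0.16 = 0.4817 m/day.
Travel time t = L / v = 2820 / 0.4817 = 5854 days = 16.03 years.

16.0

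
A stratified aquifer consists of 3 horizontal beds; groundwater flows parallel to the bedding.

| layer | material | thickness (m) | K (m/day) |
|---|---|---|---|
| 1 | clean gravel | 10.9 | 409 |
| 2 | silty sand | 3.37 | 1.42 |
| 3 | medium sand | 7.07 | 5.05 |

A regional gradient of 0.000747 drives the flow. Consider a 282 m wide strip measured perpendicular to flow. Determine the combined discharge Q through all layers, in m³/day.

948

Flow is parallel to layering, so each bed carries its own Darcy discharge and the transmissivities add.
Σ(K_i·b_i) = 409×10.9 + 1.42×3.37 + 5.05×7.07 = 4499 m²/day.
Hydraulic gradient i = 0.000747.
Q = Σ(K_i·b_i) · W · i = 4499 × 282 × 0.0007470 = 947.6 m³/day.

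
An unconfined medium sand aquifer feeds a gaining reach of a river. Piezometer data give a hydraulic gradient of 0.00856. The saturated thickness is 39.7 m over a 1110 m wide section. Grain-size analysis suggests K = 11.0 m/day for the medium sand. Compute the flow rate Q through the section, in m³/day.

4150

Cross-sectional area A = 1110 × 39.7 = 44067 m².
Hydraulic gradient i = 0.00856.
Darcy's law: Q = K · A · i = 11.00 × 44067 × 0.008560 = 4149 m³/day.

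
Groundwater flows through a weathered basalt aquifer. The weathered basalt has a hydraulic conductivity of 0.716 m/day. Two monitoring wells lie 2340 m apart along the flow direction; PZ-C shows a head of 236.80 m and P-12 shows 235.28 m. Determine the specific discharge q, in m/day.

Hydraulic gradient i = (236.80 − 235.28) / 2340 = 1.52 / 2340 = 0.0006496.
Specific discharge q = K · i = 0.7160 × 0.0006496 = 0.0004651 m/day.

0.000465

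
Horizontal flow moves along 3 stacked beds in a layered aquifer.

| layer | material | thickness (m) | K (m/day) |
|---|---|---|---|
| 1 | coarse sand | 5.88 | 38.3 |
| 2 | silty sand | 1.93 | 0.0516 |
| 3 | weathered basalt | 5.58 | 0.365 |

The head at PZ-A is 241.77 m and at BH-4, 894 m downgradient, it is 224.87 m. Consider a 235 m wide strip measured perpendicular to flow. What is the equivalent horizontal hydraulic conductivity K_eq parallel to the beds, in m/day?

Flow is parallel to layering, so each bed carries its own Darcy discharge and the transmissivities add.
Σ(K_i·b_i) = 38.3×5.88 + 0.0516×1.93 + 0.365×5.58 = 227.3 m²/day.
Total thickness b = 13.39 m, so K_eq = Σ(K_i·b_i)/b = 16.98 m/day.

17.0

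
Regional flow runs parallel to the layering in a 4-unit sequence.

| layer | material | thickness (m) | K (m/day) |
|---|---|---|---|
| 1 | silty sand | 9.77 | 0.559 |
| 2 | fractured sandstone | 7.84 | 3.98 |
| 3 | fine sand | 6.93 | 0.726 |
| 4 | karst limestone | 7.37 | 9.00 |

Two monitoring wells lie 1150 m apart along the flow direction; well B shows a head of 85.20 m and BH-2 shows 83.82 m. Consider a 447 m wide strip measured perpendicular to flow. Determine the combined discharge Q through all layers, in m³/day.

Flow is parallel to layering, so each bed carries its own Darcy discharge and the transmissivities add.
Σ(K_i·b_i) = 0.559×9.77 + 3.98×7.84 + 0.726×6.93 + 9.00×7.37 = 108.0 m²/day.
Hydraulic gradient i = (85.20 − 83.82) / 1150 = 1.38 / 1150 = 0.001200.
Q = Σ(K_i·b_i) · W · i = 108.0 × 447 × 0.001200 = 57.95 m³/day.

57.9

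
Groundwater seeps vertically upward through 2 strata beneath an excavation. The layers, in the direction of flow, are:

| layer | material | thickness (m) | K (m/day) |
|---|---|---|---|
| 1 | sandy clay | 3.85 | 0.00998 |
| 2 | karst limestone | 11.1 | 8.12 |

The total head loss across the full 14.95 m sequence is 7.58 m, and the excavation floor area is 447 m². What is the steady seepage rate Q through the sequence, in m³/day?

8.75

Flow is perpendicular to layering, so the layers act in series and the equivalent K is the thickness-weighted harmonic mean.
Total thickness L = 3.85 + 11.1 = 14.95 m.
Σ(b_i/K_i) = 3.85/0.00998 + 11.1/8.12 = 387.1 d.
K_eq = L / Σ(b_i/K_i) = 14.95 / 387.1 = 0.03862 m/day.
Q = K_eq · A · (Δh/L) = 0.03862 × 447 × (7.58/14.95) = 8.752 m³/day.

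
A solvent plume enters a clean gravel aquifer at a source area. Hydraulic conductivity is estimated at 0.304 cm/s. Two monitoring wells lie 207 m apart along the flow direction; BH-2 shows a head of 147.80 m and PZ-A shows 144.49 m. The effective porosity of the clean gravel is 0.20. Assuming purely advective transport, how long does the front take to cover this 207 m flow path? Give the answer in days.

Convert K: 0.304 cm/s × 864 = 262.7 m/day.
Hydraulic gradient i = (147.80 − 144.49) / 207 = 3.31 / 207 = 0.01599.
Darcy flux q = K · i = 262.7 × 0.01599 = 4.200 m/day.
Seepage velocity v = q / n_e = 4.200 / 0.20 = 21.00 m/day.
Travel time t = L / v = 207 / 21.00 = 9.857 days.

9.86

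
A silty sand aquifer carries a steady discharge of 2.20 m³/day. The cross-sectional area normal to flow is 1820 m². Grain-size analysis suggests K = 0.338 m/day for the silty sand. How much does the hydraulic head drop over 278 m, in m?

From Q = K·A·i, i = Q / (K·A) = 2.20 / (0.3380 × 1820) = 0.003576.
Head loss Δh = i · L = 0.003576 × 278 = 0.9942 m.

0.994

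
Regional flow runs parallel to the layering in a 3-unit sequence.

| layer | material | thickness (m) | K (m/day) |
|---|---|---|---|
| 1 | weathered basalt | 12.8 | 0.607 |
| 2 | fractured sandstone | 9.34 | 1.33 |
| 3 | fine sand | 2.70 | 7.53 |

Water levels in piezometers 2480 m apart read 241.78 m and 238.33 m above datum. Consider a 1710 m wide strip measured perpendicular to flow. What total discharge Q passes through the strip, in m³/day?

Flow is parallel to layering, so each bed carries its own Darcy discharge and the transmissivities add.
Σ(K_i·b_i) = 0.607×12.8 + 1.33×9.34 + 7.53×2.70 = 40.52 m²/day.
Hydraulic gradient i = (241.78 − 238.33) / 2480 = 3.45 / 2480 = 0.001391.
Q = Σ(K_i·b_i) · W · i = 40.52 × 1710 × 0.001391 = 96.40 m³/day.

96.4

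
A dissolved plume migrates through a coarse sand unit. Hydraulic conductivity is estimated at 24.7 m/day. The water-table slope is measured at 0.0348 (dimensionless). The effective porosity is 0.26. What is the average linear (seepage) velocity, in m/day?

3.31

Hydraulic gradient i = 0.0348.
Darcy flux q = K · i = 24.70 × 0.03480 = 0.8596 m/day.
Seepage velocity v = q / n_e = 0.8596 / 0.26 = 3.306 m/day.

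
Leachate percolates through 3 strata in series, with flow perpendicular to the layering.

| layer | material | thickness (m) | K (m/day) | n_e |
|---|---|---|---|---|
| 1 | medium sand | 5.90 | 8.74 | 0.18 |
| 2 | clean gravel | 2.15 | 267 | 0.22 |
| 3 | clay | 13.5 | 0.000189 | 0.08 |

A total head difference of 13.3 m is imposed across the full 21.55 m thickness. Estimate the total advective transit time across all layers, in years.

With flow normal to the layers, continuity requires the same specific discharge q through every layer.
Σ(b_i/K_i) = 5.90/8.74 + 2.15/267 + 13.5/0.000189 = 71429 d.
q = Δh / Σ(b_i/K_i) = 13.3 / 71429 = 0.0001862 m/day.
In each layer the seepage velocity is v_i = q/n_i, so the layer transit time is t_i = b_i·n_i / q:
  layer 1 (medium sand): t_1 = 5.90 × 0.18 / 0.0001862 = 5704 d
  layer 2 (clean gravel): t_2 = 2.15 × 0.22 / 0.0001862 = 2540 d
  layer 3 (clay): t_3 = 13.5 × 0.08 / 0.0001862 = 5800 d
Total t = Σ t_i = 14044 days = 38.45 years.

38.5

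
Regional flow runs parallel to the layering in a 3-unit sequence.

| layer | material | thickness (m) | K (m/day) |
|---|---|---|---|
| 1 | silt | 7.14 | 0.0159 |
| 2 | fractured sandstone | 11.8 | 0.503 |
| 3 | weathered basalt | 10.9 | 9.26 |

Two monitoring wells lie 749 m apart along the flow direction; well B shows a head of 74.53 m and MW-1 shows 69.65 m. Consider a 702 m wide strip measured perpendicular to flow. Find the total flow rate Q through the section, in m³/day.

489

Flow is parallel to layering, so each bed carries its own Darcy discharge and the transmissivities add.
Σ(K_i·b_i) = 0.0159×7.14 + 0.503×11.8 + 9.26×10.9 = 107.0 m²/day.
Hydraulic gradient i = (74.53 − 69.65) / 749 = 4.88 / 749 = 0.006515.
Q = Σ(K_i·b_i) · W · i = 107.0 × 702 × 0.006515 = 489.3 m³/day.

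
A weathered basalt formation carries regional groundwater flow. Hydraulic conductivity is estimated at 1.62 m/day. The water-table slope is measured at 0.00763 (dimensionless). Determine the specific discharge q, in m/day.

Hydraulic gradient i = 0.00763.
Specific discharge q = K · i = 1.620 × 0.007630 = 0.01236 m/day.

0.0124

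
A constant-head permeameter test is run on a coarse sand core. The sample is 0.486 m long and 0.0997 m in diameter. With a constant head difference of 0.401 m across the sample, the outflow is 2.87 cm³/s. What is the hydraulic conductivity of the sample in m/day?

38.5

Cross-sectional area A = π·(d/2)² = π × (0.0997/2)² = 0.007807 m².
Convert discharge: 2.87 cm³/s = 2.870e-06 m³/s.
Darcy's law rearranged: K = Q·L / (A·Δh) = 2.870e-06 × 0.486 / (0.007807 × 0.401) = 0.0004455 m/s = 38.50 m/day.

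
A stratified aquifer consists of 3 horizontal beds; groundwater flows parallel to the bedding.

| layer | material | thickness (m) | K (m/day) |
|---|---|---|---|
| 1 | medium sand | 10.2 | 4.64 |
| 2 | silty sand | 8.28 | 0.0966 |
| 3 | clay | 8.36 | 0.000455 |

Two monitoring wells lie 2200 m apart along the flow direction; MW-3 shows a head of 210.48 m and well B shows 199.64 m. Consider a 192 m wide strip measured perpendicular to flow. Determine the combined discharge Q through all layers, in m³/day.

Flow is parallel to layering, so each bed carries its own Darcy discharge and the transmissivities add.
Σ(K_i·b_i) = 4.64×10.2 + 0.0966×8.28 + 0.000455×8.36 = 48.13 m²/day.
Hydraulic gradient i = (210.48 − 199.64) / 2200 = 10.84 / 2200 = 0.004927.
Q = Σ(K_i·b_i) · W · i = 48.13 × 192 × 0.004927 = 45.53 m³/day.

45.5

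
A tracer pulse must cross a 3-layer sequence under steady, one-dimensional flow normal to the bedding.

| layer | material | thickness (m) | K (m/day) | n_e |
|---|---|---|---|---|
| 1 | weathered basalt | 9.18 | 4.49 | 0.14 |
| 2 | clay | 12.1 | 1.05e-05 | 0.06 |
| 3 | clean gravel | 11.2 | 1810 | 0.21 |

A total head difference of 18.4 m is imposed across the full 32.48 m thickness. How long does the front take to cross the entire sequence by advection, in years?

748

With flow normal to the layers, continuity requires the same specific discharge q through every layer.
Σ(b_i/K_i) = 9.18/4.49 + 12.1/1.05e-05 + 11.2/1810 = 1.152e+06 d.
q = Δh / Σ(b_i/K_i) = 18.4 / 1.152e+06 = 1.597e-05 m/day.
In each layer the seepage velocity is v_i = q/n_i, so the layer transit time is t_i = b_i·n_i / q:
  layer 1 (weathered basalt): t_1 = 9.18 × 0.14 / 1.597e-05 = 80491 d
  layer 2 (clay): t_2 = 12.1 × 0.06 / 1.597e-05 = 45469 d
  layer 3 (clean gravel): t_3 = 11.2 × 0.21 / 1.597e-05 = 1.473e+05 d
Total t = Σ t_i = 2.733e+05 days = 748.2 years.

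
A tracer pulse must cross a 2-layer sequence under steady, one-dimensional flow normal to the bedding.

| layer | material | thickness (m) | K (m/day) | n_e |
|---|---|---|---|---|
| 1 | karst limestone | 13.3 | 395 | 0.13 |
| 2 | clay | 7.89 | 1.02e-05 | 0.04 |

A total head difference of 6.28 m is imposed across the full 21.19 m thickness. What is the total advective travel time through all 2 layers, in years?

With flow normal to the layers, continuity requires the same specific discharge q through every layer.
Σ(b_i/K_i) = 13.3/395 + 7.89/1.02e-05 = 7.735e+05 d.
q = Δh / Σ(b_i/K_i) = 6.28 / 7.735e+05 = 8.119e-06 m/day.
In each layer the seepage velocity is v_i = q/n_i, so the layer transit time is t_i = b_i·n_i / q:
  layer 1 (karst limestone): t_1 = 13.3 × 0.13 / 8.119e-06 = 2.130e+05 d
  layer 2 (clay): t_2 = 7.89 × 0.04 / 8.119e-06 = 38874 d
Total t = Σ t_i = 2.518e+05 days = 689.5 years.

690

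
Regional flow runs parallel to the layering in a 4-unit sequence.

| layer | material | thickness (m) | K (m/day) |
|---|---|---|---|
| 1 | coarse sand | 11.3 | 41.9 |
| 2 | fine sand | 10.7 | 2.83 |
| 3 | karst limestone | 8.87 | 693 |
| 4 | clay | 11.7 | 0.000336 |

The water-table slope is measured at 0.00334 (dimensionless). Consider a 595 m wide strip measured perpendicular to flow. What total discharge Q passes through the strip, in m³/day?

13200

Flow is parallel to layering, so each bed carries its own Darcy discharge and the transmissivities add.
Σ(K_i·b_i) = 41.9×11.3 + 2.83×10.7 + 693×8.87 + 0.000336×11.7 = 6651 m²/day.
Hydraulic gradient i = 0.00334.
Q = Σ(K_i·b_i) · W · i = 6651 × 595 × 0.003340 = 13217 m³/day.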